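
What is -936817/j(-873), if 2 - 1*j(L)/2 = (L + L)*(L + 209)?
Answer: 936817/2318684 ≈ 0.40403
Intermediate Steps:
j(L) = 4 - 4*L*(209 + L) (j(L) = 4 - 2*(L + L)*(L + 209) = 4 - 2*2*L*(209 + L) = 4 - 4*L*(209 + L))
-936817/j(-873) = -936817/(4 - 836*(-873) - 4*(-873)²) = -936817/(4 + 729828 - 4*762129) = -936817/(4 + 729828 - 3048516) = -936817/(-2318684) = -936817*(-1/2318684) = 936817/2318684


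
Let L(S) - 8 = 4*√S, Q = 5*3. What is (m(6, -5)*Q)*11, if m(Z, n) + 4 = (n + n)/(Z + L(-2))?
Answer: 165*(-8*√2 + 33*I)/(-7*I + 2*√2) ≈ -761.32 + 40.938*I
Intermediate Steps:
Q = 15
L(S) = 8 + 4*√S
m(Z, n) = -4 + 2*n/(8 + Z + 4*I*√2) (m(Z, n) = -4 + (n + n)/(Z + (8 + 4*√(-2))) = -4 + (2*n)/(Z + (8 + 4*(I*√2))) = -4 + (2*n)/(Z + (8 + 4*I*√2)) = -4 + (2*n)/(8 + Z + 4*I*√2) = -4 + 2*n/(8 + Z + 4*I*√2))
(m(6, -5)*Q)*11 = ((2*(-16 - 5 - 2*6 - 8*I*√2)/(8 + 6 + 4*I*√2))*15)*11 = ((2*(-16 - 5 - 12 - 8*I*√2)/(14 + 4*I*√2))*15)*11 = ((2*(-33 - 8*I*√2)/(14 + 4*I*√2))*15)*11 = (30*(-33 - 8*I*√2)/(14 + 4*I*√2))*11 = 330*(-33 - 8*I*√2)/(14 + 4*I*√2)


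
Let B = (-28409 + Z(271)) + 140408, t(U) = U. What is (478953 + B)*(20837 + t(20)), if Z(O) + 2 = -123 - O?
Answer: 12317226492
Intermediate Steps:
Z(O) = -125 - O (Z(O) = -2 + (-123 - O) = -125 - O)
B = 111603 (B = (-28409 + (-125 - 1*271)) + 140408 = (-28409 + (-125 - 271)) + 140408 = (-28409 - 396) + 140408 = -28805 + 140408 = 111603)
(478953 + B)*(20837 + t(20)) = (478953 + 111603)*(20837 + 20) = 590556*20857 = 12317226492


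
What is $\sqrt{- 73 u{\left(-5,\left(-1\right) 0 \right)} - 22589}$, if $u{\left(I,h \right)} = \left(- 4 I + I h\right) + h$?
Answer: $i \sqrt{24049} \approx 155.08 i$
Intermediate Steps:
$u{\left(I,h \right)} = h - 4 I + I h$
$\sqrt{- 73 u{\left(-5,\left(-1\right) 0 \right)} - 22589} = \sqrt{- 73 \left(\left(-1\right) 0 - -20 - 5 \left(\left(-1\right) 0\right)\right) - 22589} = \sqrt{- 73 \left(0 + 20 - 0\right) - 22589} = \sqrt{- 73 \left(0 + 20 + 0\right) - 22589} = \sqrt{\left(-73\right) 20 - 22589} = \sqrt{-1460 - 22589} = \sqrt{-24049} = i \sqrt{24049}$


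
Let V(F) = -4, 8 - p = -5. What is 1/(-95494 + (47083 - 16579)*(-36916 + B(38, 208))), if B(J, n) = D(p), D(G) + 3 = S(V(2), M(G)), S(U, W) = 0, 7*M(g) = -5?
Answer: -1/1126272670 ≈ -8.8788e-10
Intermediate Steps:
p = 13 (p = 8 - 1*(-5) = 8 + 5 = 13)
M(g) = -5/7 (M(g) = (⅐)*(-5) = -5/7)
D(G) = -3 (D(G) = -3 + 0 = -3)
B(J, n) = -3
1/(-95494 + (47083 - 16579)*(-36916 + B(38, 208))) = 1/(-95494 + (47083 - 16579)*(-36916 - 3)) = 1/(-95494 + 30504*(-36919)) = 1/(-95494 - 1126177176) = 1/(-1126272670) = -1/1126272670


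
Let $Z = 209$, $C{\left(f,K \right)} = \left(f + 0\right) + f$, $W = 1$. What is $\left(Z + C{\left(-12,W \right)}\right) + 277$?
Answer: $462$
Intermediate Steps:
$C{\left(f,K \right)} = 2 f$ ($C{\left(f,K \right)} = f + f = 2 f$)
$\left(Z + C{\left(-12,W \right)}\right) + 277 = \left(209 + 2 \left(-12\right)\right) + 277 = \left(209 - 24\right) + 277 = 185 + 277 = 462$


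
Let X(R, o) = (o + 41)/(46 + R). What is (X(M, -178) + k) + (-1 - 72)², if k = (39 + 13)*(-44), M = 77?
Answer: 373906/123 ≈ 3039.9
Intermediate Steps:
X(R, o) = (41 + o)/(46 + R)
k = -2288 (k = 52*(-44) = -2288)
(X(M, -178) + k) + (-1 - 72)² = ((41 - 178)/(46 + 77) - 2288) + (-1 - 72)² = (-137/123 - 2288) + (-73)² = ((1/123)*(-137) - 2288) + 5329 = (-137/123 - 2288) + 5329 = -281561/123 + 5329 = 373906/123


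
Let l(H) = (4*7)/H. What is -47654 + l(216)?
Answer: -2573309/54 ≈ -47654.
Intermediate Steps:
l(H) = 28/H
-47654 + l(216) = -47654 + 28/216 = -47654 + 28*(1/216) = -47654 + 7/54 = -2573309/54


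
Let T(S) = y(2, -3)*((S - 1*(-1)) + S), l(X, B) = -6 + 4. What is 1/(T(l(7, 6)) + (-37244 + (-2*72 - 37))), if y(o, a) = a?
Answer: -1/37416 ≈ -2.6727e-5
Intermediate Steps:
l(X, B) = -2
T(S) = -3 - 6*S (T(S) = -3*((S - 1*(-1)) + S) = -3*((S + 1) + S) = -3*((1 + S) + S) = -3*(1 + 2*S) = -3 - 6*S)
1/(T(l(7, 6)) + (-37244 + (-2*72 - 37))) = 1/((-3 - 6*(-2)) + (-37244 + (-2*72 - 37))) = 1/((-3 + 12) + (-37244 + (-144 - 37))) = 1/(9 + (-37244 - 181)) = 1/(9 - 37425) = 1/(-37416) = -1/37416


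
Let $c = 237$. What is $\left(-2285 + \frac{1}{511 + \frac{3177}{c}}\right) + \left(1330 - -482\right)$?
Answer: $- \frac{19595365}{41428} \approx -473.0$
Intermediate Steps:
$\left(-2285 + \frac{1}{511 + \frac{3177}{c}}\right) + \left(1330 - -482\right) = \left(-2285 + \frac{1}{511 + \frac{3177}{237}}\right) + \left(1330 - -482\right) = \left(-2285 + \frac{1}{511 + 3177 \cdot \frac{1}{237}}\right) + \left(1330 + 482\right) = \left(-2285 + \frac{1}{511 + \frac{1059}{79}}\right) + 1812 = \left(-2285 + \frac{1}{\frac{41428}{79}}\right) + 1812 = \left(-2285 + \frac{79}{41428}\right) + 1812 = - \frac{94662901}{41428} + 1812 = - \frac{19595365}{41428}$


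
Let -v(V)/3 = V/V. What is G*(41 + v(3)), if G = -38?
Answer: -1444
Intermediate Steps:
v(V) = -3 (v(V) = -3*V/V = -3*1 = -3)
G*(41 + v(3)) = -38*(41 - 3) = -38*38 = -1444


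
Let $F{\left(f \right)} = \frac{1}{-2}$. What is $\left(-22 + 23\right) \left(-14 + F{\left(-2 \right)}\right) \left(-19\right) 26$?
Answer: $7163$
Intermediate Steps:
$F{\left(f \right)} = - \frac{1}{2}$
$\left(-22 + 23\right) \left(-14 + F{\left(-2 \right)}\right) \left(-19\right) 26 = \left(-22 + 23\right) \left(-14 - \frac{1}{2}\right) \left(-19\right) 26 = 1 \left(- \frac{29}{2}\right) \left(-19\right) 26 = \left(- \frac{29}{2}\right) \left(-19\right) 26 = \frac{551}{2} \cdot 26 = 7163$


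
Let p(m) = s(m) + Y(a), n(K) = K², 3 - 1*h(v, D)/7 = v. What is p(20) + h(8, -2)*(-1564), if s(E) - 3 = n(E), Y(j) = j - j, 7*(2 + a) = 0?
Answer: 55143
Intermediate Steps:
a = -2 (a = -2 + (⅐)*0 = -2 + 0 = -2)
h(v, D) = 21 - 7*v
Y(j) = 0
s(E) = 3 + E²
p(m) = 3 + m² (p(m) = (3 + m²) + 0 = 3 + m²)
p(20) + h(8, -2)*(-1564) = (3 + 20²) + (21 - 7*8)*(-1564) = (3 + 400) + (21 - 56)*(-1564) = 403 - 35*(-1564) = 403 + 54740 = 55143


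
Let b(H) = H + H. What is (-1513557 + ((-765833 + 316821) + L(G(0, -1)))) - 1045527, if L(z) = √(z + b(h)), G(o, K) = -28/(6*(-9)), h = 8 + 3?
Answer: -3008096 + 4*√114/9 ≈ -3.0081e+6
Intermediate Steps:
h = 11
b(H) = 2*H
G(o, K) = 14/27 (G(o, K) = -28/(-54) = -28*(-1/54) = 14/27)
L(z) = √(22 + z) (L(z) = √(z + 2*11) = √(z + 22) = √(22 + z))
(-1513557 + ((-765833 + 316821) + L(G(0, -1)))) - 1045527 = (-1513557 + ((-765833 + 316821) + √(22 + 14/27))) - 1045527 = (-1513557 + (-449012 + √(608/27))) - 1045527 = (-1513557 + (-449012 + 4*√114/9)) - 1045527 = (-1962569 + 4*√114/9) - 1045527 = -3008096 + 4*√114/9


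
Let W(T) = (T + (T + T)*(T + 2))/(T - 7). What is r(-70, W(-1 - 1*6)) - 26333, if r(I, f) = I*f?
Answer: -26018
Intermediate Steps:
W(T) = (T + 2*T*(2 + T))/(-7 + T) (W(T) = (T + (2*T)*(2 + T))/(-7 + T) = (T + 2*T*(2 + T))/(-7 + T))
r(-70, W(-1 - 1*6)) - 26333 = -70*(-1 - 1*6)*(5 + 2*(-1 - 1*6))/(-7 + (-1 - 1*6)) - 26333 = -70*(-1 - 6)*(5 + 2*(-1 - 6))/(-7 + (-1 - 6)) - 26333 = -(-490)*(5 + 2*(-7))/(-7 - 7) - 26333 = -(-490)*(5 - 14)/(-14) - 26333 = -(-490)*(-1)*(-9)/14 - 26333 = -70*(-9/2) - 26333 = 315 - 26333 = -26018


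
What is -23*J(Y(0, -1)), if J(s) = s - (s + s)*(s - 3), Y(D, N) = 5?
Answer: 345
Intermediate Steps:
J(s) = s - 2*s*(-3 + s)
-23*J(Y(0, -1)) = -115*(7 - 2*5) = -115*(7 - 10) = -115*(-3) = -23*(-15) = 345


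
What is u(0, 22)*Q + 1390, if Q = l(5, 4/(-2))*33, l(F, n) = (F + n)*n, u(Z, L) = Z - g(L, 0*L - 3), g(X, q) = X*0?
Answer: 1390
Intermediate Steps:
g(X, q) = 0
u(Z, L) = Z (u(Z, L) = Z - 1*0 = Z + 0 = Z)
l(F, n) = n*(F + n)
Q = -198 (Q = ((4/(-2))*(5 + 4/(-2)))*33 = ((4*(-½))*(5 + 4*(-½)))*33 = -2*(5 - 2)*33 = -2*3*33 = -6*33 = -198)
u(0, 22)*Q + 1390 = 0*(-198) + 1390 = 0 + 1390 = 1390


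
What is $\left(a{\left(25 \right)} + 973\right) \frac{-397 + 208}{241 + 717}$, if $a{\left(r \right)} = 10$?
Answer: $- \frac{185787}{958} \approx -193.93$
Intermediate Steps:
$\left(a{\left(25 \right)} + 973\right) \frac{-397 + 208}{241 + 717} = \left(10 + 973\right) \frac{-397 + 208}{241 + 717} = 983 \left(- \frac{189}{958}\right) = - \frac{185787}{958}$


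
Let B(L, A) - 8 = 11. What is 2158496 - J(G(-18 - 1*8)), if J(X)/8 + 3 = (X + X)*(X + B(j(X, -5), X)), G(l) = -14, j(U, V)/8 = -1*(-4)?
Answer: 2159640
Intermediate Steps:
j(U, V) = 32 (j(U, V) = 8*(-1*(-4)) = 8*4 = 32)
B(L, A) = 19 (B(L, A) = 8 + 11 = 19)
J(X) = -24 + 16*X*(19 + X) (J(X) = -24 + 8*((X + X)*(X + 19)) = -24 + 8*((2*X)*(19 + X)) = -24 + 8*(2*X*(19 + X)) = -24 + 16*X*(19 + X))
2158496 - J(G(-18 - 1*8)) = 2158496 - (-24 + 16*(-14)² + 304*(-14)) = 2158496 - (-24 + 16*196 - 4256) = 2158496 - (-24 + 3136 - 4256) = 2158496 - 1*(-1144) = 2158496 + 1144 = 2159640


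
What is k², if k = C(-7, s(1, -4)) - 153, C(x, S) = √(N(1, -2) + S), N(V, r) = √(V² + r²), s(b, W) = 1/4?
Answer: (306 - √(1 + 4*√5))²/4 ≈ 22929.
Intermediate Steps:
s(b, W) = ¼
C(x, S) = √(S + √5) (C(x, S) = √(√(1² + (-2)²) + S) = √(√(1 + 4) + S) = √(√5 + S) = √(S + √5))
k = -153 + √(¼ + √5) (k = √(¼ + √5) - 153 = -153 + √(¼ + √5) ≈ -151.42)
k² = (-153 + √(1 + 4*√5)/2)²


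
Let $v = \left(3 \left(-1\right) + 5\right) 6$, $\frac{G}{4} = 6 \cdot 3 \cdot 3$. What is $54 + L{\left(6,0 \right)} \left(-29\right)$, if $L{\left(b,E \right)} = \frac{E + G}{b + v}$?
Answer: $-294$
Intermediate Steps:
$G = 216$ ($G = 4 \cdot 6 \cdot 3 \cdot 3 = 4 \cdot 18 \cdot 3 = 4 \cdot 54 = 216$)
$v = 12$ ($v = \left(-3 + 5\right) 6 = 2 \cdot 6 = 12$)
$L{\left(b,E \right)} = \frac{216 + E}{12 + b}$ ($L{\left(b,E \right)} = \frac{E + 216}{b + 12} = \frac{216 + E}{12 + b}$)
$54 + L{\left(6,0 \right)} \left(-29\right) = 54 + \frac{216 + 0}{12 + 6} \left(-29\right) = 54 + \frac{1}{18} \cdot 216 \left(-29\right) = 54 + 12 \left(-29\right) = 54 - 348 = -294$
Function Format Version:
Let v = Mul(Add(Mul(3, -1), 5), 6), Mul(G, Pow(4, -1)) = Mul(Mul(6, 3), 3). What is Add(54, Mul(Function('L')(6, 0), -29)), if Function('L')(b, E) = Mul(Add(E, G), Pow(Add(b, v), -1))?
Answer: -294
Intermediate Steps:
G = 216 (G = Mul(4, Mul(Mul(6, 3), 3)) = Mul(4, Mul(18, 3)) = Mul(4, 54) = 216)
v = 12 (v = Mul(Add(-3, 5), 6) = Mul(2, 6) = 12)
Function('L')(b, E) = Mul(Pow(Add(12, b), -1), Add(216, E)) (Function('L')(b, E) = Mul(Add(E, 216), Pow(Add(b, 12), -1)) = Mul(Add(216, E), Pow(Add(12, b), -1)) = Mul(Pow(Add(12, b), -1), Add(216, E)))
Add(54, Mul(Function('L')(6, 0), -29)) = Add(54, Mul(Mul(Pow(Add(12, 6), -1), Add(216, 0)), -29)) = Add(54, Mul(Mul(Pow(18, -1), 216), -29)) = Add(54, Mul(Mul(Rational(1, 18), 216), -29)) = Add(54, Mul(12, -29)) = Add(54, -348) = -294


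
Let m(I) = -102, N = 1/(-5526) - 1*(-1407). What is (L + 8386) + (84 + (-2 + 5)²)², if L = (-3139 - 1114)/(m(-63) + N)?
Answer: 122823190937/7211429 ≈ 17032.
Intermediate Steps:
N = 7775081/5526 (N = -1/5526 + 1407 = 7775081/5526 ≈ 1407.0)
L = -23502078/7211429 (L = (-3139 - 1114)/(-102 + 7775081/5526) = -4253/7211429/5526 = -4253*5526/7211429 = -23502078/7211429 ≈ -3.2590)
(L + 8386) + (84 + (-2 + 5)²)² = (-23502078/7211429 + 8386) + (84 + (-2 + 5)²)² = 60451541516/7211429 + (84 + 3²)² = 60451541516/7211429 + (84 + 9)² = 60451541516/7211429 + 93² = 60451541516/7211429 + 8649 = 122823190937/7211429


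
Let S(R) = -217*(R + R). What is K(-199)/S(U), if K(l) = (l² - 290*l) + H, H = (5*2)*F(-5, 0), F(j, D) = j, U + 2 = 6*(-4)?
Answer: 97261/11284 ≈ 8.6194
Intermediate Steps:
U = -26 (U = -2 + 6*(-4) = -2 - 24 = -26)
H = -50 (H = (5*2)*(-5) = 10*(-5) = -50)
K(l) = -50 + l² - 290*l (K(l) = (l² - 290*l) - 50 = -50 + l² - 290*l)
S(R) = -434*R
K(-199)/S(U) = (-50 + (-199)² - 290*(-199))/((-434*(-26))) = (-50 + 39601 + 57710)/11284 = 97261*(1/11284) = 97261/11284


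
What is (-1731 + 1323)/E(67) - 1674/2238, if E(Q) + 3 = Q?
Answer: -21255/2984 ≈ -7.1230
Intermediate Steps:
E(Q) = -3 + Q
(-1731 + 1323)/E(67) - 1674/2238 = (-1731 + 1323)/(-3 + 67) - 1674/2238 = -408/64 - 1674*1/2238 = -408*1/64 - 279/373 = -51/8 - 279/373 = -21255/2984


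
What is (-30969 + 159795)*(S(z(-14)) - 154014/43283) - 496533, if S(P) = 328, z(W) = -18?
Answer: 1787587603221/43283 ≈ 4.1300e+7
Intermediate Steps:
(-30969 + 159795)*(S(z(-14)) - 154014/43283) - 496533 = (-30969 + 159795)*(328 - 154014/43283) - 496533 = 128826*(328 - 154014*1/43283) - 496533 = 128826*(328 - 154014/43283) - 496533 = 128826*(14042810/43283) - 496533 = 1809079041060/43283 - 496533 = 1787587603221/43283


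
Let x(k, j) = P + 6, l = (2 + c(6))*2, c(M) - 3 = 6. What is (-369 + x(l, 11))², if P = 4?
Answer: 128881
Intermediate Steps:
c(M) = 9 (c(M) = 3 + 6 = 9)
l = 22 (l = (2 + 9)*2 = 11*2 = 22)
x(k, j) = 10 (x(k, j) = 4 + 6 = 10)
(-369 + x(l, 11))² = (-369 + 10)² = (-359)² = 128881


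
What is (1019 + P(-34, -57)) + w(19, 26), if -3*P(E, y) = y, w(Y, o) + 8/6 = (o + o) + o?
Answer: 3344/3 ≈ 1114.7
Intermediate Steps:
w(Y, o) = -4/3 + 3*o (w(Y, o) = -4/3 + ((o + o) + o) = -4/3 + (2*o + o) = -4/3 + 3*o)
P(E, y) = -y/3
(1019 + P(-34, -57)) + w(19, 26) = (1019 - ⅓*(-57)) + (-4/3 + 3*26) = (1019 + 19) + (-4/3 + 78) = 1038 + 230/3 = 3344/3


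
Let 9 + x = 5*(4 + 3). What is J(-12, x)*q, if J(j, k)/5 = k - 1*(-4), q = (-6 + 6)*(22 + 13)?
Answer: 0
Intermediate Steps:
x = 26 (x = -9 + 5*(4 + 3) = -9 + 5*7 = -9 + 35 = 26)
q = 0 (q = 0*35 = 0)
J(j, k) = 20 + 5*k (J(j, k) = 5*(k - 1*(-4)) = 5*(k + 4) = 5*(4 + k) = 20 + 5*k)
J(-12, x)*q = (20 + 5*26)*0 = (20 + 130)*0 = 150*0 = 0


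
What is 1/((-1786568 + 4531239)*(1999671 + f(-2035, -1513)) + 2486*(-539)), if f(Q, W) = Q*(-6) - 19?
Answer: 1/5521897947448 ≈ 1.8110e-13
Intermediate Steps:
f(Q, W) = -19 - 6*Q (f(Q, W) = -6*Q - 19 = -19 - 6*Q)
1/((-1786568 + 4531239)*(1999671 + f(-2035, -1513)) + 2486*(-539)) = 1/((-1786568 + 4531239)*(1999671 + (-19 - 6*(-2035))) + 2486*(-539)) = 1/(2744671*(1999671 + (-19 + 12210)) - 1339954) = 1/(2744671*(1999671 + 12191) - 1339954) = 1/(2744671*2011862 - 1339954) = 1/(5521899287402 - 1339954) = 1/5521897947448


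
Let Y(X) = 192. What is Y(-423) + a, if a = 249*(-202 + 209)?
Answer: 1935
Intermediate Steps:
a = 1743 (a = 249*7 = 1743)
Y(-423) + a = 192 + 1743 = 1935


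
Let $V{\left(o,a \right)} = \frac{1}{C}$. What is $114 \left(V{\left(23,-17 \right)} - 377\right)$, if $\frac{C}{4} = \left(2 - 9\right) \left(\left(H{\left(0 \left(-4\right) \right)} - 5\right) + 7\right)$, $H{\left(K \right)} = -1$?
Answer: $- \frac{601749}{14} \approx -42982.0$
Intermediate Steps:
$C = -28$ ($C = 4 \left(2 - 9\right) \left(\left(-1 - 5\right) + 7\right) = 4 \left(- 7 \left(\left(-1 - 5\right) + 7\right)\right) = 4 \left(- 7 \left(-6 + 7\right)\right) = 4 \left(\left(-7\right) 1\right) = 4 \left(-7\right) = -28$)
$V{\left(o,a \right)} = - \frac{1}{28}$ ($V{\left(o,a \right)} = \frac{1}{-28} = - \frac{1}{28}$)
$114 \left(V{\left(23,-17 \right)} - 377\right) = 114 \left(- \frac{1}{28} - 377\right) = 114 \left(- \frac{10557}{28}\right) = - \frac{601749}{14}$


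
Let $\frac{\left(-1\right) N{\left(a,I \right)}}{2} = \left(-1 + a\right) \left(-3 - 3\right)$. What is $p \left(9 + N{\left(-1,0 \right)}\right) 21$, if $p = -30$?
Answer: $9450$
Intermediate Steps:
$N{\left(a,I \right)} = -12 + 12 a$ ($N{\left(a,I \right)} = - 2 \left(-1 + a\right) \left(-3 - 3\right) = - 2 \left(-1 + a\right) \left(-6\right) = - 2 \left(6 - 6 a\right) = -12 + 12 a$)
$p \left(9 + N{\left(-1,0 \right)}\right) 21 = - 30 \left(9 + \left(-12 + 12 \left(-1\right)\right)\right) 21 = - 30 \left(9 - 24\right) 21 = \left(-30\right) \left(-15\right) 21 = 450 \cdot 21 = 9450$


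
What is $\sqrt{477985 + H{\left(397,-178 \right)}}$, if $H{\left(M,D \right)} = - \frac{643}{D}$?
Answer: $\frac{\sqrt{15144591194}}{178} \approx 691.37$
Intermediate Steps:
$\sqrt{477985 + H{\left(397,-178 \right)}} = \sqrt{477985 - \frac{643}{-178}} = \sqrt{477985 - - \frac{643}{178}} = \sqrt{477985 + \frac{643}{178}} = \sqrt{\frac{85081973}{178}} = \frac{\sqrt{15144591194}}{178}$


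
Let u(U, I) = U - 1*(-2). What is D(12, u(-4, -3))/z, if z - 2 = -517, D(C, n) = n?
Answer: 2/515 ≈ 0.0038835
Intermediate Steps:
u(U, I) = 2 + U (u(U, I) = U + 2 = 2 + U)
z = -515 (z = 2 - 517 = -515)
D(12, u(-4, -3))/z = (2 - 4)/(-515) = -2*(-1/515) = 2/515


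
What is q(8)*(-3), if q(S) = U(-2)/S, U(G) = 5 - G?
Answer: -21/8 ≈ -2.6250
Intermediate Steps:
q(S) = 7/S (q(S) = (5 - 1*(-2))/S = (5 + 2)/S = 7/S)
q(8)*(-3) = (7/8)*(-3) = -21/8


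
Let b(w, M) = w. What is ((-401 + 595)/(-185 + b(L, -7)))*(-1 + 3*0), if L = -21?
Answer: 97/103 ≈ 0.94175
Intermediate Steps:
((-401 + 595)/(-185 + b(L, -7)))*(-1 + 3*0) = ((-401 + 595)/(-185 - 21))*(-1 + 3*0) = (194/(-206))*(-1 + 0) = (194*(-1/206))*(-1) = -97/103*(-1) = 97/103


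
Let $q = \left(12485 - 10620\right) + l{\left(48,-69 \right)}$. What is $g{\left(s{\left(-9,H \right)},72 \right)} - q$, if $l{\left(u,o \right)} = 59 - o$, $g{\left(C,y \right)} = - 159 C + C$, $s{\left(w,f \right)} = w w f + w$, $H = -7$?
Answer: $89015$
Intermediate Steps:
$s{\left(w,f \right)} = w + f w^{2}$ ($s{\left(w,f \right)} = w^{2} f + w = f w^{2} + w = w + f w^{2}$)
$g{\left(C,y \right)} = - 158 C$
$q = 1993$ ($q = \left(12485 - 10620\right) + \left(59 - -69\right) = 1865 + \left(59 + 69\right) = 1865 + 128 = 1993$)
$g{\left(s{\left(-9,H \right)},72 \right)} - q = - 158 \left(- 9 \left(1 - -63\right)\right) - 1993 = - 158 \left(- 9 \left(1 + 63\right)\right) - 1993 = - 158 \left(\left(-9\right) 64\right) - 1993 = \left(-158\right) \left(-576\right) - 1993 = 91008 - 1993 = 89015$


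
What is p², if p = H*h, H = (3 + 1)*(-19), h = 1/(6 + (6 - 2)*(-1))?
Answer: 1444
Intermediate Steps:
h = ½ (h = 1/(6 + 4*(-1)) = 1/(6 - 4) = 1/2 = ½ ≈ 0.50000)
H = -76 (H = 4*(-19) = -76)
p = -38 (p = -76*½ = -38)
p² = (-38)² = 1444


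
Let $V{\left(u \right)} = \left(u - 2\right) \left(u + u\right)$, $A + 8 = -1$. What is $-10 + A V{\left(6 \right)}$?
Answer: $-442$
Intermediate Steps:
$A = -9$ ($A = -8 - 1 = -9$)
$V{\left(u \right)} = 2 u \left(-2 + u\right)$ ($V{\left(u \right)} = \left(-2 + u\right) 2 u = 2 u \left(-2 + u\right)$)
$-10 + A V{\left(6 \right)} = -10 - 9 \cdot 2 \cdot 6 \left(-2 + 6\right) = -10 - 9 \cdot 2 \cdot 6 \cdot 4 = -10 - 432 = -442$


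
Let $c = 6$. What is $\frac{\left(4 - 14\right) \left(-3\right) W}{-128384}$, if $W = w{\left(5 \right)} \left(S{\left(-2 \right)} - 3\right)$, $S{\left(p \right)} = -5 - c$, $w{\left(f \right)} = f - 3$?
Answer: $\frac{105}{16048} \approx 0.0065429$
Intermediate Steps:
$w{\left(f \right)} = -3 + f$ ($w{\left(f \right)} = f - 3 = -3 + f$)
$S{\left(p \right)} = -11$ ($S{\left(p \right)} = -5 - 6 = -11$)
$W = -28$ ($W = \left(-3 + 5\right) \left(-11 - 3\right) = 2 \left(-14\right) = -28$)
$\frac{\left(4 - 14\right) \left(-3\right) W}{-128384} = \frac{\left(4 - 14\right) \left(-3\right) \left(-28\right)}{-128384} = \left(-10\right) \left(-3\right) \left(-28\right) \left(- \frac{1}{128384}\right) = 30 \left(-28\right) \left(- \frac{1}{128384}\right) = \left(-840\right) \left(- \frac{1}{128384}\right) = \frac{105}{16048}$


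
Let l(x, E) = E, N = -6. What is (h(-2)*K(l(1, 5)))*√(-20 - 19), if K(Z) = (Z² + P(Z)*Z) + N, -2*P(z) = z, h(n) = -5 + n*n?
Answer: -13*I*√39/2 ≈ -40.592*I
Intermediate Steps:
h(n) = -5 + n²
P(z) = -z/2
K(Z) = -6 + Z²/2 (K(Z) = (Z² + (-Z/2)*Z) - 6 = (Z² - Z²/2) - 6 = Z²/2 - 6 = -6 + Z²/2)
(h(-2)*K(l(1, 5)))*√(-20 - 19) = ((-5 + (-2)²)*(-6 + (½)*5²))*√(-20 - 19) = ((-5 + 4)*(-6 + (½)*25))*√(-39) = (-(-6 + 25/2))*(I*√39) = (-1*13/2)*(I*√39) = -13*I*√39/2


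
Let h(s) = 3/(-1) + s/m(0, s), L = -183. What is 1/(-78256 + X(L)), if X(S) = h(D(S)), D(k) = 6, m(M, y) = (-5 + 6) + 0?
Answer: -1/78253 ≈ -1.2779e-5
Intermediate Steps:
m(M, y) = 1 (m(M, y) = 1 + 0 = 1)
h(s) = -3 + s (h(s) = 3/(-1) + s/1 = 3*(-1) + s*1 = -3 + s)
X(S) = 3 (X(S) = -3 + 6 = 3)
1/(-78256 + X(L)) = 1/(-78256 + 3) = 1/(-78253) = -1/78253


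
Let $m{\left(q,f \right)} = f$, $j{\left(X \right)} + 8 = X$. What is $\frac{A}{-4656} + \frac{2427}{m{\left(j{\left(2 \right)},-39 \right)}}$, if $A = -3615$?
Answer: $- \frac{1239903}{20176} \approx -61.454$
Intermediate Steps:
$j{\left(X \right)} = -8 + X$
$\frac{A}{-4656} + \frac{2427}{m{\left(j{\left(2 \right)},-39 \right)}} = - \frac{3615}{-4656} + \frac{2427}{-39} = \left(-3615\right) \left(- \frac{1}{4656}\right) + 2427 \left(- \frac{1}{39}\right) = \frac{1205}{1552} - \frac{809}{13} = - \frac{1239903}{20176}$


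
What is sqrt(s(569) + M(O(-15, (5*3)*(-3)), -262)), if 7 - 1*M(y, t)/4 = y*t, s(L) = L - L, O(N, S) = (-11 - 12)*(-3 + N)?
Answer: 10*sqrt(4339) ≈ 658.71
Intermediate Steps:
O(N, S) = 69 - 23*N (O(N, S) = -23*(-3 + N) = 69 - 23*N)
s(L) = 0
M(y, t) = 28 - 4*t*y (M(y, t) = 28 - 4*y*t = 28 - 4*t*y)
sqrt(s(569) + M(O(-15, (5*3)*(-3)), -262)) = sqrt(0 + (28 - 4*(-262)*(69 - 23*(-15)))) = sqrt(0 + (28 - 4*(-262)*(69 + 345))) = sqrt(0 + (28 - 4*(-262)*414)) = sqrt(0 + (28 + 433872)) = sqrt(0 + 433900) = sqrt(433900) = 10*sqrt(4339)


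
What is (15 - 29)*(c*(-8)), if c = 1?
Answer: 112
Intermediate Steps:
(15 - 29)*(c*(-8)) = (15 - 29)*(1*(-8)) = -14*(-8) = 112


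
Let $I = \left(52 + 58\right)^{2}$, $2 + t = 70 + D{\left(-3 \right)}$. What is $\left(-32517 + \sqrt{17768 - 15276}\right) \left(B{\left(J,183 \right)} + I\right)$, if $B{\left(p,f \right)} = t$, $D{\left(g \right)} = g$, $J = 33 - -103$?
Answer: $-395569305 + 24330 \sqrt{623} \approx -3.9496 \cdot 10^{8}$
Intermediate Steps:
$J = 136$ ($J = 33 + 103 = 136$)
$t = 65$ ($t = -2 + \left(70 - 3\right) = -2 + 67 = 65$)
$I = 12100$ ($I = 110^{2} = 12100$)
$B{\left(p,f \right)} = 65$
$\left(-32517 + \sqrt{17768 - 15276}\right) \left(B{\left(J,183 \right)} + I\right) = \left(-32517 + \sqrt{17768 - 15276}\right) \left(65 + 12100\right) = \left(-32517 + \sqrt{2492}\right) 12165 = \left(-32517 + 2 \sqrt{623}\right) 12165 = -395569305 + 24330 \sqrt{623}$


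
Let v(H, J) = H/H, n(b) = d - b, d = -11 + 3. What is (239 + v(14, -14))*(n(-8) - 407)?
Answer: -97680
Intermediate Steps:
d = -8
n(b) = -8 - b
v(H, J) = 1
(239 + v(14, -14))*(n(-8) - 407) = (239 + 1)*((-8 - 1*(-8)) - 407) = 240*((-8 + 8) - 407) = 240*(0 - 407) = 240*(-407) = -97680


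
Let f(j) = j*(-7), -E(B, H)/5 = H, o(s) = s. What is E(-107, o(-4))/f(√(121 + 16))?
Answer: -20*√137/959 ≈ -0.24410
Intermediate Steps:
E(B, H) = -5*H
f(j) = -7*j
E(-107, o(-4))/f(√(121 + 16)) = (-5*(-4))/((-7*√(121 + 16))) = 20/((-7*√137)) = 20*(-√137/959) = -20*√137/959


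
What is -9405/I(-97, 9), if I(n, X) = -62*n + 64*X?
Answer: -1881/1318 ≈ -1.4272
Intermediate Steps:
-9405/I(-97, 9) = -9405/(-62*(-97) + 64*9) = -9405/(6014 + 576) = -9405/6590 = -9405*1/6590 = -1881/1318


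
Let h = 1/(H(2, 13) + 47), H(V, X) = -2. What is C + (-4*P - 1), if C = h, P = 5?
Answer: -944/45 ≈ -20.978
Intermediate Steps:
h = 1/45 (h = 1/(-2 + 47) = 1/45 ≈ 0.022222)
C = 1/45 ≈ 0.022222
C + (-4*P - 1) = 1/45 + (-4*5 - 1) = 1/45 + (-20 - 1) = 1/45 - 21 = -944/45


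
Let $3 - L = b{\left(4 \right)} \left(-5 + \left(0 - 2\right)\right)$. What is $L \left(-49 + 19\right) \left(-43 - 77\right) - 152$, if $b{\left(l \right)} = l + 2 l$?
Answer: $313048$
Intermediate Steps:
$b{\left(l \right)} = 3 l$
$L = 87$ ($L = 3 - 3 \cdot 4 \left(-5 + \left(0 - 2\right)\right) = 3 - 12 \left(-5 - 2\right) = 3 - 12 \left(-7\right) = 3 - -84 = 3 + 84 = 87$)
$L \left(-49 + 19\right) \left(-43 - 77\right) - 152 = 87 \left(-49 + 19\right) \left(-43 - 77\right) - 152 = 87 \left(\left(-30\right) \left(-120\right)\right) - 152 = 87 \cdot 3600 - 152 = 313200 - 152 = 313048$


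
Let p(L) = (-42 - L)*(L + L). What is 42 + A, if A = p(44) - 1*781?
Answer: -8307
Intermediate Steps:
p(L) = 2*L*(-42 - L) (p(L) = (-42 - L)*(2*L) = 2*L*(-42 - L))
A = -8349 (A = -2*44*(42 + 44) - 1*781 = -2*44*86 - 781 = -7568 - 781 = -8349)
42 + A = 42 - 8349 = -8307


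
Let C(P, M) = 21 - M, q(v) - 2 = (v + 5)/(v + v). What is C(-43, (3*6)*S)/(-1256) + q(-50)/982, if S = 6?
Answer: 110639/1541740 ≈ 0.071762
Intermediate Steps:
q(v) = 2 + (5 + v)/(2*v) (q(v) = 2 + (v + 5)/(v + v) = 2 + (5 + v)/((2*v)) = 2 + (5 + v)*(1/(2*v)) = 2 + (5 + v)/(2*v))
C(-43, (3*6)*S)/(-1256) + q(-50)/982 = (21 - 3*6*6)/(-1256) + ((5/2)*(1 - 50)/(-50))/982 = (21 - 18*6)*(-1/1256) + ((5/2)*(-1/50)*(-49))*(1/982) = (21 - 1*108)*(-1/1256) + (49/20)*(1/982) = (21 - 108)*(-1/1256) + 49/19640 = -87*(-1/1256) + 49/19640 = 87/1256 + 49/19640 = 110639/1541740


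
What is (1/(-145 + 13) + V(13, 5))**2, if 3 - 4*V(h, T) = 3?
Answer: 1/17424 ≈ 5.7392e-5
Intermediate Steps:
V(h, T) = 0 (V(h, T) = 3/4 - 1/4*3 = 3/4 - 3/4 = 0)
(1/(-145 + 13) + V(13, 5))**2 = (1/(-145 + 13) + 0)**2 = (1/(-132) + 0)**2 = (-1/132 + 0)**2 = (-1/132)**2 = 1/17424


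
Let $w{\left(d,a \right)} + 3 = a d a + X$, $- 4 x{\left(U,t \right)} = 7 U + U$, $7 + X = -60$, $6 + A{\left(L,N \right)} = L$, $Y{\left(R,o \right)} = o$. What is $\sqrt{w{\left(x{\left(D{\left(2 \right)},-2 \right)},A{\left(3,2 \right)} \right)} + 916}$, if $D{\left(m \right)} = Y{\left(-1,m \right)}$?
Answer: $9 \sqrt{10} \approx 28.461$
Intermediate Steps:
$A{\left(L,N \right)} = -6 + L$
$X = -67$ ($X = -7 - 60 = -67$)
$D{\left(m \right)} = m$
$x{\left(U,t \right)} = - 2 U$ ($x{\left(U,t \right)} = - \frac{7 U + U}{4} = - \frac{8 U}{4} = - 2 U$)
$w{\left(d,a \right)} = -70 + d a^{2}$ ($w{\left(d,a \right)} = -3 + \left(a d a - 67\right) = -3 + \left(d a^{2} - 67\right) = -3 + \left(-67 + d a^{2}\right) = -70 + d a^{2}$)
$\sqrt{w{\left(x{\left(D{\left(2 \right)},-2 \right)},A{\left(3,2 \right)} \right)} + 916} = \sqrt{\left(-70 + \left(-2\right) 2 \left(-6 + 3\right)^{2}\right) + 916} = \sqrt{\left(-70 - 4 \left(-3\right)^{2}\right) + 916} = \sqrt{\left(-70 - 36\right) + 916} = \sqrt{-106 + 916} = \sqrt{810} = 9 \sqrt{10}$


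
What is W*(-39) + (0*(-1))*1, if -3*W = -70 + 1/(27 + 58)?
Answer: -77337/85 ≈ -909.85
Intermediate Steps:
W = 1983/85 (W = -(-70 + 1/(27 + 58))/3 = -(-70 + 1/85)/3 = -⅓*(-5949/85) = 1983/85 ≈ 23.329)
W*(-39) + (0*(-1))*1 = (1983/85)*(-39) + (0*(-1))*1 = -77337/85 + 0*1 = -77337/85 + 0 = -77337/85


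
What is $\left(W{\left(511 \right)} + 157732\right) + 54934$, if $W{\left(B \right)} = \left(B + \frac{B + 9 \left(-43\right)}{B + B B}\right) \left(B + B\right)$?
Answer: $\frac{47034143}{64} \approx 7.3491 \cdot 10^{5}$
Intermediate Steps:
$W{\left(B \right)} = 2 B \left(B + \frac{-387 + B}{B + B^{2}}\right)$ ($W{\left(B \right)} = \left(B + \frac{B - 387}{B + B^{2}}\right) 2 B = \left(B + \frac{-387 + B}{B + B^{2}}\right) 2 B = 2 B \left(B + \frac{-387 + B}{B + B^{2}}\right)$)
$\left(W{\left(511 \right)} + 157732\right) + 54934 = \left(\frac{2 \left(-387 + 511 + 511^{2} + 511^{3}\right)}{1 + 511} + 157732\right) + 54934 = \left(\frac{2 \left(-387 + 511 + 261121 + 133432831\right)}{512} + 157732\right) + 54934 = \left(2 \cdot \frac{1}{512} \cdot 133694076 + 157732\right) + 54934 = \left(\frac{33423519}{64} + 157732\right) + 54934 = \frac{43518367}{64} + 54934 = \frac{47034143}{64}$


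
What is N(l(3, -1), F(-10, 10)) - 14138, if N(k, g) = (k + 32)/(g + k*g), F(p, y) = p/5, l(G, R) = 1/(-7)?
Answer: -169879/12 ≈ -14157.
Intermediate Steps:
l(G, R) = -⅐
F(p, y) = p/5 (F(p, y) = p*(⅕) = p/5)
N(k, g) = (32 + k)/(g + g*k)
N(l(3, -1), F(-10, 10)) - 14138 = (32 - ⅐)/((((⅕)*(-10)))*(1 - ⅐)) - 14138 = (223/7)/(-2*(6/7)) - 14138 = -½*7/6*223/7 - 14138 = -223/12 - 14138 = -169879/12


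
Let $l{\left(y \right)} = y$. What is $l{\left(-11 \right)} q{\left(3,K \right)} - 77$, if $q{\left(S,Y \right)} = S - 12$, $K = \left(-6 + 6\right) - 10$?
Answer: $22$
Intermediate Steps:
$K = -10$ ($K = 0 - 10 = -10$)
$q{\left(S,Y \right)} = -12 + S$ ($q{\left(S,Y \right)} = S - 12 = -12 + S$)
$l{\left(-11 \right)} q{\left(3,K \right)} - 77 = - 11 \left(-12 + 3\right) - 77 = \left(-11\right) \left(-9\right) - 77 = 99 - 77 = 22$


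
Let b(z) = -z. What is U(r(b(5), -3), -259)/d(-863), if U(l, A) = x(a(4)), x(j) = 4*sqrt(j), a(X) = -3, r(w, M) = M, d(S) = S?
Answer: -4*I*sqrt(3)/863 ≈ -0.008028*I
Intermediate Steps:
U(l, A) = 4*I*sqrt(3) (U(l, A) = 4*sqrt(-3) = 4*(I*sqrt(3)) = 4*I*sqrt(3))
U(r(b(5), -3), -259)/d(-863) = (4*I*sqrt(3))/(-863) = (4*I*sqrt(3))*(-1/863) = -4*I*sqrt(3)/863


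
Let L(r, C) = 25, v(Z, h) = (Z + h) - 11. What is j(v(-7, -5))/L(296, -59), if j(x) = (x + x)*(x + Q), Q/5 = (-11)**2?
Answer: -26772/25 ≈ -1070.9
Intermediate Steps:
v(Z, h) = -11 + Z + h
Q = 605 (Q = 5*(-11)**2 = 5*121 = 605)
j(x) = 2*x*(605 + x) (j(x) = (x + x)*(x + 605) = (2*x)*(605 + x) = 2*x*(605 + x))
j(v(-7, -5))/L(296, -59) = (2*(-11 - 7 - 5)*(605 + (-11 - 7 - 5)))/25 = (2*(-23)*(605 - 23))*(1/25) = (2*(-23)*582)*(1/25) = -26772*1/25 = -26772/25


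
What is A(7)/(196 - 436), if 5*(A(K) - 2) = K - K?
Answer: -1/120 ≈ -0.0083333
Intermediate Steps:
A(K) = 2 (A(K) = 2 + (K - K)/5 = 2 + (1/5)*0 = 2 + 0 = 2)
A(7)/(196 - 436) = 2/(196 - 436) = 2/(-240) = 2*(-1/240) = -1/120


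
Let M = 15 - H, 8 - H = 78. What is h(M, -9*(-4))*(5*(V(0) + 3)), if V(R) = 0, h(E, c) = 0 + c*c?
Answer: 19440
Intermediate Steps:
H = -70 (H = 8 - 1*78 = 8 - 78 = -70)
M = 85 (M = 15 - 1*(-70) = 15 + 70 = 85)
h(E, c) = c² (h(E, c) = 0 + c² = c²)
h(M, -9*(-4))*(5*(V(0) + 3)) = (-9*(-4))²*(5*(0 + 3)) = 36²*(5*3) = 1296*15 = 19440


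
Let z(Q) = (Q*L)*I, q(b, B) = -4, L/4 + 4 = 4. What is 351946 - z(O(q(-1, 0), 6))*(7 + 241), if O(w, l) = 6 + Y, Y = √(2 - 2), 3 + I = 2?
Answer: 351946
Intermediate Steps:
I = -1 (I = -3 + 2 = -1)
L = 0 (L = -16 + 4*4 = -16 + 16 = 0)
Y = 0 (Y = √0 = 0)
O(w, l) = 6 (O(w, l) = 6 + 0 = 6)
z(Q) = 0 (z(Q) = (Q*0)*(-1) = 0*(-1) = 0)
351946 - z(O(q(-1, 0), 6))*(7 + 241) = 351946 - 0*(7 + 241) = 351946 - 0*248 = 351946 - 1*0 = 351946 + 0 = 351946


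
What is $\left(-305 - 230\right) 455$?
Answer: $-243425$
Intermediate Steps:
$\left(-305 - 230\right) 455 = \left(-535\right) 455 = -243425$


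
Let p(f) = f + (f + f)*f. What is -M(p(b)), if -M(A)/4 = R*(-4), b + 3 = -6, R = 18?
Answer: -288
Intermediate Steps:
b = -9 (b = -3 - 6 = -9)
p(f) = f + 2*f² (p(f) = f + (2*f)*f = f + 2*f²)
M(A) = 288 (M(A) = -72*(-4) = -4*(-72) = 288)
-M(p(b)) = -1*288 = -288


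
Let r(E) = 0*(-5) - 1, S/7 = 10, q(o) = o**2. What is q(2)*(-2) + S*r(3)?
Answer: -78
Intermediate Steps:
S = 70 (S = 7*10 = 70)
r(E) = -1 (r(E) = 0 - 1 = -1)
q(2)*(-2) + S*r(3) = 2**2*(-2) + 70*(-1) = 4*(-2) - 70 = -8 - 70 = -78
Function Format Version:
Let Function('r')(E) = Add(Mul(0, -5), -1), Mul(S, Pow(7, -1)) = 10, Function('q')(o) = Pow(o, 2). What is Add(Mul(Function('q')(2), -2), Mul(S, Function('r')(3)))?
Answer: -78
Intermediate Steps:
S = 70 (S = Mul(7, 10) = 70)
Function('r')(E) = -1 (Function('r')(E) = Add(0, -1) = -1)
Add(Mul(Function('q')(2), -2), Mul(S, Function('r')(3))) = Add(Mul(Pow(2, 2), -2), Mul(70, -1)) = Add(Mul(4, -2), -70) = Add(-8, -70) = -78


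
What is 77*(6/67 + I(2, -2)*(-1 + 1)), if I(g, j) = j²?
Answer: 462/67 ≈ 6.8955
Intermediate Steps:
77*(6/67 + I(2, -2)*(-1 + 1)) = 77*(6/67 + (-2)²*(-1 + 1)) = 77*(6*(1/67) + 4*0) = 77*(6/67 + 0) = 77*(6/67) = 462/67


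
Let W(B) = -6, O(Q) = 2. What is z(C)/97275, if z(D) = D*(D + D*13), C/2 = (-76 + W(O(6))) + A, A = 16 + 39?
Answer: 13608/32425 ≈ 0.41968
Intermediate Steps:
A = 55
C = -54 (C = 2*((-76 - 6) + 55) = 2*(-82 + 55) = 2*(-27) = -54)
z(D) = 14*D² (z(D) = D*(D + 13*D) = D*(14*D) = 14*D²)
z(C)/97275 = (14*(-54)²)/97275 = (14*2916)*(1/97275) = 40824*(1/97275) = 13608/32425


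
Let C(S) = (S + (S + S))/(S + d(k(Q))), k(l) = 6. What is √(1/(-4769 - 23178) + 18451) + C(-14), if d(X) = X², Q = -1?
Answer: -21/11 + 52*√5329464953/27947 ≈ 133.93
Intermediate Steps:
C(S) = 3*S/(36 + S) (C(S) = (S + (S + S))/(S + 6²) = (S + 2*S)/(S + 36) = (3*S)/(36 + S) = 3*S/(36 + S))
√(1/(-4769 - 23178) + 18451) + C(-14) = √(1/(-4769 - 23178) + 18451) + 3*(-14)/(36 - 14) = √(1/(-27947) + 18451) + 3*(-14)/22 = √(-1/27947 + 18451) + 3*(-14)*(1/22) = √(515650096/27947) - 21/11 = 52*√5329464953/27947 - 21/11 = -21/11 + 52*√5329464953/27947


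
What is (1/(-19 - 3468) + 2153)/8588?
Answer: 3753755/14973178 ≈ 0.25070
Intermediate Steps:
(1/(-19 - 3468) + 2153)/8588 = (1/(-3487) + 2153)*(1/8588) = (-1/3487 + 2153)*(1/8588) = (7507510/3487)*(1/8588) = 3753755/14973178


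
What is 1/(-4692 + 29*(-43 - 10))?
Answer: -1/6229 ≈ -0.00016054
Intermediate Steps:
1/(-4692 + 29*(-43 - 10)) = 1/(-4692 + 29*(-53)) = 1/(-4692 - 1537) = 1/(-6229) = -1/6229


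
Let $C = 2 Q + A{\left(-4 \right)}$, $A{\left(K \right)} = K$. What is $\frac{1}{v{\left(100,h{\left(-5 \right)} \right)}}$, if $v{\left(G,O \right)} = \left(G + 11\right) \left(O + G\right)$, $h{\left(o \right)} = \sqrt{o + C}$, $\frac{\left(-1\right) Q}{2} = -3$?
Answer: $\frac{100}{1109667} - \frac{\sqrt{3}}{1109667} \approx 8.8556 \cdot 10^{-5}$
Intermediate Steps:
$Q = 6$ ($Q = \left(-2\right) \left(-3\right) = 6$)
$C = 8$ ($C = 2 \cdot 6 - 4 = 12 - 4 = 8$)
$h{\left(o \right)} = \sqrt{8 + o}$ ($h{\left(o \right)} = \sqrt{o + 8} = \sqrt{8 + o}$)
$v{\left(G,O \right)} = \left(11 + G\right) \left(G + O\right)$
$\frac{1}{v{\left(100,h{\left(-5 \right)} \right)}} = \frac{1}{100^{2} + 11 \cdot 100 + 11 \sqrt{8 - 5} + 100 \sqrt{8 - 5}} = \frac{1}{10000 + 1100 + 11 \sqrt{3} + 100 \sqrt{3}} = \frac{1}{11100 + 111 \sqrt{3}}$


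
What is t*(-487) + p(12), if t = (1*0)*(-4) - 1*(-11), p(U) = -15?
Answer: -5372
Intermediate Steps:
t = 11 (t = 0*(-4) + 11 = 0 + 11 = 11)
t*(-487) + p(12) = 11*(-487) - 15 = -5357 - 15 = -5372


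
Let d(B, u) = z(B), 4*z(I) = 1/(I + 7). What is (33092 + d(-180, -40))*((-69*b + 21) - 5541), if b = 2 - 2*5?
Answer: -28441381446/173 ≈ -1.6440e+8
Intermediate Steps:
b = -8 (b = 2 - 10 = -8)
z(I) = 1/(4*(7 + I)) (z(I) = 1/(4*(I + 7)) = 1/(4*(7 + I)))
d(B, u) = 1/(4*(7 + B))
(33092 + d(-180, -40))*((-69*b + 21) - 5541) = (33092 + 1/(4*(7 - 180)))*((-69*(-8) + 21) - 5541) = (33092 + (1/4)/(-173))*((552 + 21) - 5541) = (33092 + (1/4)*(-1/173))*(573 - 5541) = (33092 - 1/692)*(-4968) = (22899663/692)*(-4968) = -28441381446/173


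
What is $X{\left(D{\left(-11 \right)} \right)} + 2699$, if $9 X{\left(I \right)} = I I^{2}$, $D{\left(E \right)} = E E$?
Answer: $\frac{1795852}{9} \approx 1.9954 \cdot 10^{5}$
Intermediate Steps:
$D{\left(E \right)} = E^{2}$
$X{\left(I \right)} = \frac{I^{3}}{9}$ ($X{\left(I \right)} = \frac{I I^{2}}{9} = \frac{I^{3}}{9}$)
$X{\left(D{\left(-11 \right)} \right)} + 2699 = \frac{\left(\left(-11\right)^{2}\right)^{3}}{9} + 2699 = \frac{121^{3}}{9} + 2699 = \frac{1}{9} \cdot 1771561 + 2699 = \frac{1771561}{9} + 2699 = \frac{1795852}{9}$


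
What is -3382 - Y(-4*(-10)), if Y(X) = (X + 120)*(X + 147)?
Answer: -33302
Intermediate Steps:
Y(X) = (120 + X)*(147 + X)
-3382 - Y(-4*(-10)) = -3382 - (17640 + (-4*(-10))² + 267*(-4*(-10))) = -3382 - (17640 + 40² + 267*40) = -3382 - (17640 + 1600 + 10680) = -3382 - 1*29920 = -3382 - 29920 = -33302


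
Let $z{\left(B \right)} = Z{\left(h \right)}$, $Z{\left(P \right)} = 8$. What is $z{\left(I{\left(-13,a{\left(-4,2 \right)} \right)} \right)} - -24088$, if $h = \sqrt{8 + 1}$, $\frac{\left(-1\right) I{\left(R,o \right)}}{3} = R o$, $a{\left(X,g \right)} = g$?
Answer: $24096$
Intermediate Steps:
$I{\left(R,o \right)} = - 3 R o$
$h = 3$ ($h = \sqrt{9} = 3$)
$z{\left(B \right)} = 8$
$z{\left(I{\left(-13,a{\left(-4,2 \right)} \right)} \right)} - -24088 = 8 - -24088 = 8 + 24088 = 24096$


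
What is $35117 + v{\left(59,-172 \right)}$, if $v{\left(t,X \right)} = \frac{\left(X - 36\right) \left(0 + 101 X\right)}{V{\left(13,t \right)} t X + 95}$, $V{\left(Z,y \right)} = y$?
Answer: $\frac{1616824781}{46049} \approx 35111.0$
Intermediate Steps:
$v{\left(t,X \right)} = \frac{101 X \left(-36 + X\right)}{95 + X t^{2}}$ ($v{\left(t,X \right)} = \frac{\left(X - 36\right) \left(0 + 101 X\right)}{t t X + 95} = \frac{\left(-36 + X\right) 101 X}{t^{2} X + 95} = \frac{101 X \left(-36 + X\right)}{X t^{2} + 95} = \frac{101 X \left(-36 + X\right)}{95 + X t^{2}}$)
$35117 + v{\left(59,-172 \right)} = 35117 + 101 \left(-172\right) \frac{1}{95 - 172 \cdot 59^{2}} \left(-36 - 172\right) = 35117 + 101 \left(-172\right) \frac{1}{95 - 598732} \left(-208\right) = 35117 + 101 \left(-172\right) \frac{1}{-598637} \left(-208\right) = 35117 + 101 \left(-172\right) \left(- \frac{1}{598637}\right) \left(-208\right) = 35117 - \frac{277952}{46049} = \frac{1616824781}{46049}$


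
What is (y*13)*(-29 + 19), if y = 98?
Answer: -12740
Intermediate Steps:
(y*13)*(-29 + 19) = (98*13)*(-29 + 19) = 1274*(-10) = -12740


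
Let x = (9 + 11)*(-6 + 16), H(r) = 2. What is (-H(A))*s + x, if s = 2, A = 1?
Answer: 196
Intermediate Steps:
x = 200 (x = 20*10 = 200)
(-H(A))*s + x = -1*2*2 + 200 = -2*2 + 200 = -4 + 200 = 196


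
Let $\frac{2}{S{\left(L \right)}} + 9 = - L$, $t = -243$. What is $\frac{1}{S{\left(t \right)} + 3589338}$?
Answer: $\frac{117}{419952547} \approx 2.786 \cdot 10^{-7}$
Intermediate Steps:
$S{\left(L \right)} = \frac{2}{-9 - L}$
$\frac{1}{S{\left(t \right)} + 3589338} = \frac{1}{- \frac{2}{9 - 243} + 3589338} = \frac{1}{- \frac{2}{-234} + 3589338} = \frac{1}{\left(-2\right) \left(- \frac{1}{234}\right) + 3589338} = \frac{1}{\frac{1}{117} + 3589338} = \frac{1}{\frac{419952547}{117}} = \frac{117}{419952547}$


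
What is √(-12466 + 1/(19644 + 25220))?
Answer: I*√392051510723/5608 ≈ 111.65*I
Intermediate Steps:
√(-12466 + 1/(19644 + 25220)) = √(-12466 + 1/44864) = √(-559274623/44864) = I*√392051510723/5608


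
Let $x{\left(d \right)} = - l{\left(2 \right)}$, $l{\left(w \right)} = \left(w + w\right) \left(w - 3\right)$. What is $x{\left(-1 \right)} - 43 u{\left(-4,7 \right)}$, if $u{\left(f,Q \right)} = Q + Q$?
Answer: $-598$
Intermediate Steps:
$l{\left(w \right)} = 2 w \left(-3 + w\right)$
$u{\left(f,Q \right)} = 2 Q$
$x{\left(d \right)} = 4$ ($x{\left(d \right)} = - 2 \cdot 2 \left(-3 + 2\right) = - 2 \cdot 2 \left(-1\right) = \left(-1\right) \left(-4\right) = 4$)
$x{\left(-1 \right)} - 43 u{\left(-4,7 \right)} = 4 - 43 \cdot 2 \cdot 7 = 4 - 602 = -598$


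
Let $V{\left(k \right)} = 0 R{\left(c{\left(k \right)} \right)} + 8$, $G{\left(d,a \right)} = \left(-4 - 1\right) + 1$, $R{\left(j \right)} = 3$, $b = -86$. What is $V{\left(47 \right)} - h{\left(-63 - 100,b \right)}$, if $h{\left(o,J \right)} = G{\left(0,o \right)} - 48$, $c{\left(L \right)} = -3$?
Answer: $60$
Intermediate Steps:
$G{\left(d,a \right)} = -4$ ($G{\left(d,a \right)} = -5 + 1 = -4$)
$h{\left(o,J \right)} = -52$ ($h{\left(o,J \right)} = -4 - 48 = -52$)
$V{\left(k \right)} = 8$ ($V{\left(k \right)} = 0 \cdot 3 + 8 = 0 + 8 = 8$)
$V{\left(47 \right)} - h{\left(-63 - 100,b \right)} = 8 - -52 = 8 + 52 = 60$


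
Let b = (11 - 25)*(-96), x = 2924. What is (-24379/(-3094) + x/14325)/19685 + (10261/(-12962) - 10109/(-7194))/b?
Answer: 3664962420942461/4226317069726908000 ≈ 0.00086718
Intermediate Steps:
b = 1344 (b = -14*(-96) = 1344)
(-24379/(-3094) + x/14325)/19685 + (10261/(-12962) - 10109/(-7194))/b = (-24379/(-3094) + 2924/14325)/19685 + (10261/(-12962) - 10109/(-7194))/1344 = (-24379*(-1/3094) + 2924*(1/14325))*(1/19685) + (10261*(-1/12962) - 10109*(-1/7194))*(1/1344) = (24379/3094 + 2924/14325)*(1/19685) + (-10261/12962 + 919/654)*(1/1344) = (358276031/44321550)*(1/19685) + (1300346/2119287)*(1/1344) = 358276031/872469711750 + 650173/1424160864 = 3664962420942461/4226317069726908000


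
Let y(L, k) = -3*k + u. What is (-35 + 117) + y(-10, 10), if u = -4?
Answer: 48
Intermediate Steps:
y(L, k) = -4 - 3*k (y(L, k) = -3*k - 4 = -4 - 3*k)
(-35 + 117) + y(-10, 10) = (-35 + 117) + (-4 - 3*10) = 82 + (-4 - 30) = 82 - 34 = 48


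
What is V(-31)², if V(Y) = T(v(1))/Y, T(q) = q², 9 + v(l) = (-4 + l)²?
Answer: 0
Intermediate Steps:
v(l) = -9 + (-4 + l)²
V(Y) = 0 (V(Y) = (-9 + (-4 + 1)²)²/Y = (-9 + (-3)²)²/Y = (-9 + 9)²/Y = 0²/Y = 0/Y = 0)
V(-31)² = 0² = 0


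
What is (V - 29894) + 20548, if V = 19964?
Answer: 10618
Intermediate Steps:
(V - 29894) + 20548 = (19964 - 29894) + 20548 = -9930 + 20548 = 10618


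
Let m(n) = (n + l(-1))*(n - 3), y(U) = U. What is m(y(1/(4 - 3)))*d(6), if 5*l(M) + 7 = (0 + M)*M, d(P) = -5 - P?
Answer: -22/5 ≈ -4.4000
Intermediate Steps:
l(M) = -7/5 + M**2/5 (l(M) = -7/5 + ((0 + M)*M)/5 = -7/5 + (M*M)/5 = -7/5 + M**2/5)
m(n) = (-3 + n)*(-6/5 + n) (m(n) = (n + (-7/5 + (1/5)*(-1)**2))*(n - 3) = (n + (-7/5 + (1/5)*1))*(-3 + n) = (n + (-7/5 + 1/5))*(-3 + n) = (n - 6/5)*(-3 + n) = (-6/5 + n)*(-3 + n) = (-3 + n)*(-6/5 + n))
m(y(1/(4 - 3)))*d(6) = (18/5 + (1/(4 - 3))**2 - 21/(5*(4 - 3)))*(-5 - 1*6) = (18/5 + (1/1)**2 - 21/5/1)*(-5 - 6) = (18/5 + 1**2 - 21/5*1)*(-11) = (18/5 + 1 - 21/5)*(-11) = (2/5)*(-11) = -22/5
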